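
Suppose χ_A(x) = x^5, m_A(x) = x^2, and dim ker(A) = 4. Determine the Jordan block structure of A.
λ = 0: algebraic multiplicity 5 (exponent in χ_A), largest block size 2 (exponent in m_A), 4 blocks (geometric multiplicity). These force block sizes [2, 1, 1, 1].

Jordan blocks: (0, 2), (0, 1), (0, 1), (0, 1)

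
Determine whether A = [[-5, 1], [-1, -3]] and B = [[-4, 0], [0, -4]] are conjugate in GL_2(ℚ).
Both have characteristic polynomial (x + 4)^2, but the minimal polynomial of A is (x + 4)^2 while the minimal polynomial of B is x + 4. The minimal polynomial is a similarity invariant, so A and B are not similar.

No.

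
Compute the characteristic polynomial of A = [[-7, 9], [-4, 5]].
χ_A(x) = (x + 1)^2

xI - A = [[x + 7, -9], [4, x - 5]].

Expanding det(xI - A) along the first row:
det(xI - A) = + (x + 7)·det([[x - 5]]) - (-9)·det([[4]]).

Evaluating gives χ_A(x) = x^2 + 2x + 1 = (x + 1)^2.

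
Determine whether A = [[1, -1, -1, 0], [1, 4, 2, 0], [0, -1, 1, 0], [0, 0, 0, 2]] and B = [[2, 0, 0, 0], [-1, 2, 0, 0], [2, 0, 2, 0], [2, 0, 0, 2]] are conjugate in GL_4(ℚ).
No.

Both have characteristic polynomial (x - 2)^4, but the minimal polynomial of A is (x - 2)^3 while the minimal polynomial of B is (x - 2)^2. The minimal polynomial is a similarity invariant, so A and B are not similar.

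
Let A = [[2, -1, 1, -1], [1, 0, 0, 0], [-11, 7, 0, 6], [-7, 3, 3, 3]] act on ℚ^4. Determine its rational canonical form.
The invariant factors of A (the non-unit diagonal entries of the Smith normal form of xI - A over ℚ[x]) are (x - 6)(x - 1)(x + 1)^2, each dividing the next. The characteristic polynomial is their product, (x - 6)(x - 1)(x + 1)^2.

The rational canonical form is the block-diagonal matrix of companion matrices C(f_i):
R = [[0, 0, 0, -6], [1, 0, 0, -5], [0, 1, 0, 7], [0, 0, 1, 5]].

R = [[0, 0, 0, -6], [1, 0, 0, -5], [0, 1, 0, 7], [0, 0, 1, 5]]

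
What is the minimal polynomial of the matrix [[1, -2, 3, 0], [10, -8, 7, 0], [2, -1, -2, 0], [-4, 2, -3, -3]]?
m_A(x) = (x + 3)^3

The characteristic polynomial factors as (x + 3)^4. The minimal polynomial is ∏(x - λ)^{k_λ} where k_λ is the size of the largest Jordan block at λ.

For λ = -3: rank(A + 3I) = 2, and the largest Jordan block has size 3 (the smallest k with rank((A + 3I)^k) = rank((A + 3I)^(k+1))).

So m_A(x) = (x + 3)^3.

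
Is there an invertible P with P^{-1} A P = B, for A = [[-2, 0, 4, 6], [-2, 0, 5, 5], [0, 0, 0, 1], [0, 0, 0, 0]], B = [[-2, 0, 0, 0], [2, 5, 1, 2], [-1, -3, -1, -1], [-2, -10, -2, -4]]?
Two matrices over a field are similar if and only if they have the same invariant factors.

Both A and B have characteristic polynomial x^3(x + 2) and minimal polynomial x^3(x + 2). Computing further, both have invariant factors x^3(x + 2). Hence A and B are similar.

Yes.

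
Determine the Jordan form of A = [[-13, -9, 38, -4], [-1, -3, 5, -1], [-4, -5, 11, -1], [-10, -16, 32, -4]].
The characteristic polynomial is det(xI - A) = x(x + 3)^3, so the eigenvalues are -3 (algebraic multiplicity 3), 0 (algebraic multiplicity 1).

For λ = -3: rank(A + 3I) = 3, rank((A + 3I)^2) = 2, rank((A + 3I)^3) = 1. The eigenspace has dimension 4 - 3 = 1, so there is 1 Jordan block; the rank sequence gives block sizes [3].

For λ = 0: algebraic multiplicity 1 gives one 1×1 block.

Assembling the blocks gives the Jordan form J above.

J = [[-3, 1, 0, 0], [0, -3, 1, 0], [0, 0, -3, 0], [0, 0, 0, 0]]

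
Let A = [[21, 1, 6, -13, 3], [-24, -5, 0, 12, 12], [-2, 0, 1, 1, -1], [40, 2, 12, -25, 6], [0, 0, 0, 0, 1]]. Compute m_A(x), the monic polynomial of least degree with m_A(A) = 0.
m_A(x) = (x - 1)^2(x + 5)^2

The characteristic polynomial factors as (x - 1)^3(x + 5)^2. The minimal polynomial is ∏(x - λ)^{k_λ} where k_λ is the size of the largest Jordan block at λ.

For λ = -5: rank(A + 5I) = 4, and the largest Jordan block has size 2 (the smallest k with rank((A + 5I)^k) = rank((A + 5I)^(k+1))).
For λ = 1: rank(A - I) = 3, and the largest Jordan block has size 2 (the smallest k with rank((A - I)^k) = rank((A - I)^(k+1))).

So m_A(x) = (x - 1)^2(x + 5)^2.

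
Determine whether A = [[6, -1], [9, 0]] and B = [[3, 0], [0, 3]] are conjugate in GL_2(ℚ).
Both have characteristic polynomial (x - 3)^2, but the minimal polynomial of A is (x - 3)^2 while the minimal polynomial of B is x - 3. The minimal polynomial is a similarity invariant, so A and B are not similar.

No.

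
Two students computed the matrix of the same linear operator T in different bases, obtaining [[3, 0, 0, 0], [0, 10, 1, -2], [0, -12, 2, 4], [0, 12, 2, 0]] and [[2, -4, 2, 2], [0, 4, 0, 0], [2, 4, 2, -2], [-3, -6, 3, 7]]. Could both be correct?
Both have characteristic polynomial (x - 4)^3(x - 3), but the minimal polynomial of A is (x - 4)^2(x - 3) while the minimal polynomial of B is (x - 4)(x - 3). The minimal polynomial is a similarity invariant, so A and B are not similar.

No.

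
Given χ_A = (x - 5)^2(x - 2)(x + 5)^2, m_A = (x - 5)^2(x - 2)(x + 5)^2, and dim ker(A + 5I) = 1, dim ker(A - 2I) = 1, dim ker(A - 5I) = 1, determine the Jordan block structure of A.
Jordan blocks: (-5, 2), (2, 1), (5, 2)

λ = -5: algebraic multiplicity 2 (exponent in χ_A), largest block size 2 (exponent in m_A), 1 block (geometric multiplicity). This forces block sizes [2].
λ = 2: algebraic multiplicity 1 (exponent in χ_A), largest block size 1 (exponent in m_A), 1 block (geometric multiplicity). This forces block sizes [1].
λ = 5: algebraic multiplicity 2 (exponent in χ_A), largest block size 2 (exponent in m_A), 1 block (geometric multiplicity). This forces block sizes [2].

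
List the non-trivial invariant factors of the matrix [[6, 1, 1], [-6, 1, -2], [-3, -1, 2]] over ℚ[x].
x - 3, (x - 3)^2

The Jordan structure of A has elementary divisors (x - 3)^2, (x - 3). Arranging the block sizes at each eigenvalue in decreasing order and taking row products gives the invariant factors.

Invariant factors (smallest first, each dividing the next): x - 3, (x - 3)^2.

Check: the last factor (x - 3)^2 is the minimal polynomial, and the product (x - 3)^3 is the characteristic polynomial.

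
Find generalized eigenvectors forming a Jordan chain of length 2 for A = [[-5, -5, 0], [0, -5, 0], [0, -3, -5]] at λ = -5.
v_1 = [[11, 1, 6]]^T, v_2 = [[-5, 0, -3]]^T

We seek v_1 ∈ ker((A + 5I)^2) \ ker(A + 5I), then set v_{i+1} = (A + 5I) v_i.

One such chain is v_1 = [[11, 1, 6]]^T, v_2 = [[-5, 0, -3]]^T. Check: (A + 5I) v_2 = [[0, 0, 0]]^T = 0.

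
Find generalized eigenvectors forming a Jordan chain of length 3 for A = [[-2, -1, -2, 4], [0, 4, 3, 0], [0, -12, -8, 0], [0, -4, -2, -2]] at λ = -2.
v_1 = [[1, -1, 3, 1]]^T, v_2 = [[-1, 3, -6, -2]]^T, v_3 = [[1, 0, 0, 0]]^T

We seek v_1 ∈ ker((A + 2I)^3) \ ker((A + 2I)^2), then set v_{i+1} = (A + 2I) v_i.

One such chain is v_1 = [[1, -1, 3, 1]]^T, v_2 = [[-1, 3, -6, -2]]^T, v_3 = [[1, 0, 0, 0]]^T. Check: (A + 2I) v_3 = [[0, 0, 0, 0]]^T = 0.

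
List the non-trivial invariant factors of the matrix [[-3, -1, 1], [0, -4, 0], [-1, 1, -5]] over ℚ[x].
x + 4, (x + 4)^2

The Jordan structure of A has elementary divisors (x + 4)^2, (x + 4). Arranging the block sizes at each eigenvalue in decreasing order and taking row products gives the invariant factors.

Invariant factors (smallest first, each dividing the next): x + 4, (x + 4)^2.

Check: the last factor (x + 4)^2 is the minimal polynomial, and the product (x + 4)^3 is the characteristic polynomial.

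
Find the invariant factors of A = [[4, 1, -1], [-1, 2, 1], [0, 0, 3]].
The Jordan structure of A has elementary divisors (x - 3)^2, (x - 3). Arranging the block sizes at each eigenvalue in decreasing order and taking row products gives the invariant factors.

Invariant factors (smallest first, each dividing the next): x - 3, (x - 3)^2.

Check: the last factor (x - 3)^2 is the minimal polynomial, and the product (x - 3)^3 is the characteristic polynomial.

x - 3, (x - 3)^2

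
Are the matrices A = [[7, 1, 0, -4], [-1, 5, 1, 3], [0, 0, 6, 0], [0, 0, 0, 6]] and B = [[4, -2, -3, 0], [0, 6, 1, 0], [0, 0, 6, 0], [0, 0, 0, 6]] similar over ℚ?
trace(A) = 24 but trace(B) = 22. The trace is a similarity invariant, so A and B are not similar.

No.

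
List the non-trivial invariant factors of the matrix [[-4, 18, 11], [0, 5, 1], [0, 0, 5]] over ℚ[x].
(x - 5)^2(x + 4)

The Jordan structure of A has elementary divisors (x + 4), (x - 5)^2. Arranging the block sizes at each eigenvalue in decreasing order and taking row products gives the invariant factors.

Invariant factors (smallest first, each dividing the next): (x - 5)^2(x + 4).

Check: the last factor (x - 5)^2(x + 4) is the minimal polynomial, and the product (x - 5)^2(x + 4) is the characteristic polynomial.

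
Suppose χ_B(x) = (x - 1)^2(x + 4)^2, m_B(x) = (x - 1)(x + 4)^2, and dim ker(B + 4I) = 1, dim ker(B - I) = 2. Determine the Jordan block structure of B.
Jordan blocks: (-4, 2), (1, 1), (1, 1)

λ = -4: algebraic multiplicity 2 (exponent in χ_B), largest block size 2 (exponent in m_B), 1 block (geometric multiplicity). This forces block sizes [2].
λ = 1: algebraic multiplicity 2 (exponent in χ_B), largest block size 1 (exponent in m_B), 2 blocks (geometric multiplicity). These force block sizes [1, 1].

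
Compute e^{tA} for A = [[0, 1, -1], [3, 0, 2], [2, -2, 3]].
A has Jordan form J = [[1, 1, 0], [0, 1, 1], [0, 0, 1]] with A = PJP^{-1}, so e^{tA} = P e^{tJ} P^{-1}.

For a Jordan block J_k(λ), e^{tJ_k(λ)} = e^{λt} · (I + tN + t^2 N^2/2! + ... + t^{k-1} N^{k-1}/(k-1)!) where N is the nilpotent superdiagonal part.

Assembling the blocks and conjugating back gives the entries of e^{tA} as shown above.

e^{tA} = [[(t^2 - t + 1)*e^{t}, t*e^{t}, t*(t - 2)*e^{t}/2], [t*(3 - t)*e^{t}, (1 - t)*e^{t}, t*(4 - t)*e^{t}/2], [2*t*(1 - t)*e^{t}, -2*t*e^{t}, (-t^2 + 2*t + 1)*e^{t}]]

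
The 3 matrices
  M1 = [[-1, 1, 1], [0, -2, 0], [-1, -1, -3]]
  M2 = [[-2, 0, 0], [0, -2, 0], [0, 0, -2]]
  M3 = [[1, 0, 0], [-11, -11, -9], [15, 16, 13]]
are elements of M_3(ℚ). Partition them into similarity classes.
Characteristic polynomials: χ_{M1} = (x + 2)^3, χ_{M2} = (x + 2)^3, χ_{M3} = (x - 1)^3.

{M1}: invariant factors x + 2, (x + 2)^2.

{M2}: invariant factors x + 2, x + 2, x + 2.

{M3}: invariant factors (x - 1)^3.

Matrices are similar if and only if their invariant-factor lists agree; the partition into similarity classes is {M1}, {M2}, {M3}.

3 classes: {M1}, {M2}, {M3}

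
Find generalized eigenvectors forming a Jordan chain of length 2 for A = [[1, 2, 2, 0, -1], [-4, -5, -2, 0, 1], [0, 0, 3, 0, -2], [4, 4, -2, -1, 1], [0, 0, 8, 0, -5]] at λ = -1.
We seek v_1 ∈ ker((A + I)^2) \ ker(A + I), then set v_{i+1} = (A + I) v_i.

One such chain is v_1 = [[0, 0, 0, 1, -1]]^T, v_2 = [[1, -1, 2, -1, 4]]^T. Check: (A + I) v_2 = [[0, 0, 0, 0, 0]]^T = 0.

v_1 = [[0, 0, 0, 1, -1]]^T, v_2 = [[1, -1, 2, -1, 4]]^T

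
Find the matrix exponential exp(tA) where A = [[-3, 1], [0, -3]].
e^{tA} = [[e^{-3*t}, t*e^{-3*t}], [0, e^{-3*t}]]

A has Jordan form J = [[-3, 1], [0, -3]] with A = PJP^{-1}, so e^{tA} = P e^{tJ} P^{-1}.

For a Jordan block J_k(λ), e^{tJ_k(λ)} = e^{λt} · (I + tN + t^2 N^2/2! + ... + t^{k-1} N^{k-1}/(k-1)!) where N is the nilpotent superdiagonal part.

Assembling the blocks and conjugating back gives the entries of e^{tA} as shown above.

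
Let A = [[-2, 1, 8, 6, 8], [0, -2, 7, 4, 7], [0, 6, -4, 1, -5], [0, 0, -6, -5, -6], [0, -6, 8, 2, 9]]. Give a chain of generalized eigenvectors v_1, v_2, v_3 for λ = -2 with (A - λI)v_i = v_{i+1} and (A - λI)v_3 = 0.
v_1 = [[-3, -2, 1, 2, -2]]^T, v_2 = [[2, 1, -2, 0, 2]]^T, v_3 = [[1, 0, 0, 0, 0]]^T

We seek v_1 ∈ ker((A + 2I)^3) \ ker((A + 2I)^2), then set v_{i+1} = (A + 2I) v_i.

One such chain is v_1 = [[-3, -2, 1, 2, -2]]^T, v_2 = [[2, 1, -2, 0, 2]]^T, v_3 = [[1, 0, 0, 0, 0]]^T. Check: (A + 2I) v_3 = [[0, 0, 0, 0, 0]]^T = 0.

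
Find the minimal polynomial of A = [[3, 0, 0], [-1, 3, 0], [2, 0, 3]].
The characteristic polynomial factors as (x - 3)^3. The minimal polynomial is ∏(x - λ)^{k_λ} where k_λ is the size of the largest Jordan block at λ.

For λ = 3: rank(A - 3I) = 1, and the largest Jordan block has size 2 (the smallest k with rank((A - 3I)^k) = rank((A - 3I)^(k+1))).

So m_A(x) = (x - 3)^2.

m_A(x) = (x - 3)^2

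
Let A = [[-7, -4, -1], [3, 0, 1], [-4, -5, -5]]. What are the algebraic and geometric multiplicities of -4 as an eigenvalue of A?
The characteristic polynomial is (x + 4)^3, so the factor x + 4 appears with exponent 3: the algebraic multiplicity is 3.

rank(A + 4I) = 2, so the eigenspace has dimension 3 - 2 = 1: the geometric multiplicity is 1.

Since 1 < 3, A is not diagonalizable.

algebraic multiplicity 3, geometric multiplicity 1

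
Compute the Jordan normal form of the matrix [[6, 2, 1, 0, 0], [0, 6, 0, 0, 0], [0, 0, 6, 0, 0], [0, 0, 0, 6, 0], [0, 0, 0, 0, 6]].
The characteristic polynomial is det(xI - A) = (x - 6)^5, so the eigenvalues are 6 (algebraic multiplicity 5).

For λ = 6: rank(A - 6I) = 1, rank((A - 6I)^2) = 0. The eigenspace has dimension 5 - 1 = 4, so there are 4 Jordan blocks; the rank sequence gives block sizes [2, 1, 1, 1].

Assembling the blocks gives the Jordan form J above.

J = [[6, 1, 0, 0, 0], [0, 6, 0, 0, 0], [0, 0, 6, 0, 0], [0, 0, 0, 6, 0], [0, 0, 0, 0, 6]]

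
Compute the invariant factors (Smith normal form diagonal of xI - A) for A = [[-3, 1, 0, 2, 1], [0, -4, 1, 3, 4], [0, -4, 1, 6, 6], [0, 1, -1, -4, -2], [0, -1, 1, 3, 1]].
x + 1, (x + 1)^2(x + 3)^2

The Jordan structure of A has elementary divisors (x + 3)^2, (x + 1)^2, (x + 1). Arranging the block sizes at each eigenvalue in decreasing order and taking row products gives the invariant factors.

Invariant factors (smallest first, each dividing the next): x + 1, (x + 1)^2(x + 3)^2.

Check: the last factor (x + 1)^2(x + 3)^2 is the minimal polynomial, and the product (x + 1)^3(x + 3)^2 is the characteristic polynomial.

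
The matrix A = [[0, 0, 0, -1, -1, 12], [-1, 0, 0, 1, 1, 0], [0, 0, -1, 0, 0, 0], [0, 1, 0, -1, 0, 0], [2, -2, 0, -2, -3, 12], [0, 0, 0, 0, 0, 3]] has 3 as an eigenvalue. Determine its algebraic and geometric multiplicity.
The characteristic polynomial is (x - 3)(x + 1)^5, so the factor x - 3 appears with exponent 1: the algebraic multiplicity is 1.

rank(A - 3I) = 5, so the eigenspace has dimension 6 - 5 = 1: the geometric multiplicity is 1.

algebraic multiplicity 1, geometric multiplicity 1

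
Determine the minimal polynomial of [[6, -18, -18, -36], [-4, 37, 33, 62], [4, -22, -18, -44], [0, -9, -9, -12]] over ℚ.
m_A(x) = (x - 6)(x - 4)(x + 3)

The characteristic polynomial factors as (x - 6)^2(x - 4)(x + 3). The minimal polynomial is ∏(x - λ)^{k_λ} where k_λ is the size of the largest Jordan block at λ.

For λ = -3: rank(A + 3I) = 3, and the largest Jordan block has size 1 (the smallest k with rank((A + 3I)^k) = rank((A + 3I)^(k+1))).
For λ = 4: rank(A - 4I) = 3, and the largest Jordan block has size 1 (the smallest k with rank((A - 4I)^k) = rank((A - 4I)^(k+1))).
For λ = 6: rank(A - 6I) = 2, and the largest Jordan block has size 1 (the smallest k with rank((A - 6I)^k) = rank((A - 6I)^(k+1))).

So m_A(x) = (x - 6)(x - 4)(x + 3).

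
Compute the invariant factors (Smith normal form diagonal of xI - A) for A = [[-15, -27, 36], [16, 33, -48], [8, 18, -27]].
x + 3, (x + 3)^2

The Jordan structure of A has elementary divisors (x + 3)^2, (x + 3). Arranging the block sizes at each eigenvalue in decreasing order and taking row products gives the invariant factors.

Invariant factors (smallest first, each dividing the next): x + 3, (x + 3)^2.

Check: the last factor (x + 3)^2 is the minimal polynomial, and the product (x + 3)^3 is the characteristic polynomial.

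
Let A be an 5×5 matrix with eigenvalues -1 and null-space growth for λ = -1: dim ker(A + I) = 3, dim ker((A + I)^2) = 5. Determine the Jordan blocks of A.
λ = -1: successive nullity increments [3, 2] count blocks of size ≥ k; block sizes are [2, 2, 1].

Jordan blocks: (-1, 2), (-1, 2), (-1, 1)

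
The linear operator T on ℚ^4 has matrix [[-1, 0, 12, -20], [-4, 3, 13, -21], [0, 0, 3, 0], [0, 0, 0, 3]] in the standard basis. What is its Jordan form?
The characteristic polynomial is det(xI - A) = (x - 3)^3(x + 1), so the eigenvalues are -1 (algebraic multiplicity 1), 3 (algebraic multiplicity 3).

For λ = -1: algebraic multiplicity 1 gives one 1×1 block.

For λ = 3: rank(A - 3I) = 2, rank((A - 3I)^2) = 1. The eigenspace has dimension 4 - 2 = 2, so there are 2 Jordan blocks; the rank sequence gives block sizes [2, 1].

Assembling the blocks gives the Jordan form J above.

J = [[-1, 0, 0, 0], [0, 3, 1, 0], [0, 0, 3, 0], [0, 0, 0, 3]]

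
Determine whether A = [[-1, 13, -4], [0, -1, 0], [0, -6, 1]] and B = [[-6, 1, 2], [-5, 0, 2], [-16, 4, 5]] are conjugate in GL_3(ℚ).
Two matrices over a field are similar if and only if they have the same invariant factors.

Both A and B have characteristic polynomial (x - 1)(x + 1)^2 and minimal polynomial (x - 1)(x + 1)^2. Computing further, both have invariant factors (x - 1)(x + 1)^2. Hence A and B are similar.

Yes.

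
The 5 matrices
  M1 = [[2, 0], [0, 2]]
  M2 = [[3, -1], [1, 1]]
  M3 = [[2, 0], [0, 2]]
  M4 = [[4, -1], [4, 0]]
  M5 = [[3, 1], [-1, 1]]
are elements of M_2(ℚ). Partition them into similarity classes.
Characteristic polynomials: χ_{M1} = (x - 2)^2, χ_{M2} = (x - 2)^2, χ_{M3} = (x - 2)^2, χ_{M4} = (x - 2)^2, χ_{M5} = (x - 2)^2.

{M1, M3}: invariant factors x - 2, x - 2.

{M2, M4, M5}: invariant factors (x - 2)^2.

Matrices are similar if and only if their invariant-factor lists agree; the partition into similarity classes is {M1, M3}, {M2, M4, M5}.

2 classes: {M1, M3}, {M2, M4, M5}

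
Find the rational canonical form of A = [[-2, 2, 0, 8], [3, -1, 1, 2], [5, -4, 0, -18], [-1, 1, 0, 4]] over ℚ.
R = [[0, 0, 0, 0], [1, 0, 0, 0], [0, 1, 0, 6], [0, 0, 1, 1]]

The invariant factors of A (the non-unit diagonal entries of the Smith normal form of xI - A over ℚ[x]) are x^2(x - 3)(x + 2), each dividing the next. The characteristic polynomial is their product, x^2(x - 3)(x + 2).

The rational canonical form is the block-diagonal matrix of companion matrices C(f_i):
R = [[0, 0, 0, 0], [1, 0, 0, 0], [0, 1, 0, 6], [0, 0, 1, 1]].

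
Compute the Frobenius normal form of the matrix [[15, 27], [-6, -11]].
R = [[0, 3], [1, 4]]

The invariant factors of A (the non-unit diagonal entries of the Smith normal form of xI - A over ℚ[x]) are x^2 - 4x - 3, each dividing the next. The characteristic polynomial is their product, x^2 - 4x - 3.

The rational canonical form is the block-diagonal matrix of companion matrices C(f_i):
R = [[0, 3], [1, 4]].

Note the characteristic polynomial does not split into linear factors over ℚ, so A has no Jordan form over ℚ; the rational canonical form exists over any field.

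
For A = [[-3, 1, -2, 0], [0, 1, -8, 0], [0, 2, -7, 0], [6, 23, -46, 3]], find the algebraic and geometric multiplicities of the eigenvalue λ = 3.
algebraic multiplicity 1, geometric multiplicity 1

The characteristic polynomial is (x - 3)(x + 3)^3, so the factor x - 3 appears with exponent 1: the algebraic multiplicity is 1.

rank(A - 3I) = 3, so the eigenspace has dimension 4 - 3 = 1: the geometric multiplicity is 1.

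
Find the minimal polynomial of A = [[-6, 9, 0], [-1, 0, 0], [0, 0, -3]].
The characteristic polynomial factors as (x + 3)^3. The minimal polynomial is ∏(x - λ)^{k_λ} where k_λ is the size of the largest Jordan block at λ.

For λ = -3: rank(A + 3I) = 1, and the largest Jordan block has size 2 (the smallest k with rank((A + 3I)^k) = rank((A + 3I)^(k+1))).

So m_A(x) = (x + 3)^2.

m_A(x) = (x + 3)^2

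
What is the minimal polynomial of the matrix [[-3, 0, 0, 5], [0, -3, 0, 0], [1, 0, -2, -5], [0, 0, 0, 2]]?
The characteristic polynomial factors as (x - 2)(x + 2)(x + 3)^2. The minimal polynomial is ∏(x - λ)^{k_λ} where k_λ is the size of the largest Jordan block at λ.

For λ = -3: rank(A + 3I) = 2, and the largest Jordan block has size 1 (the smallest k with rank((A + 3I)^k) = rank((A + 3I)^(k+1))).
For λ = -2: rank(A + 2I) = 3, and the largest Jordan block has size 1 (the smallest k with rank((A + 2I)^k) = rank((A + 2I)^(k+1))).
For λ = 2: rank(A - 2I) = 3, and the largest Jordan block has size 1 (the smallest k with rank((A - 2I)^k) = rank((A - 2I)^(k+1))).

So m_A(x) = (x - 2)(x + 2)(x + 3).

m_A(x) = (x - 2)(x + 2)(x + 3)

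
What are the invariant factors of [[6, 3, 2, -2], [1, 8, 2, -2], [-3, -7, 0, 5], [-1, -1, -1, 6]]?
(x - 5)^2, (x - 5)^2

The Jordan structure of A has elementary divisors (x - 5)^2, (x - 5)^2. Arranging the block sizes at each eigenvalue in decreasing order and taking row products gives the invariant factors.

Invariant factors (smallest first, each dividing the next): (x - 5)^2, (x - 5)^2.

Check: the last factor (x - 5)^2 is the minimal polynomial, and the product (x - 5)^4 is the characteristic polynomial.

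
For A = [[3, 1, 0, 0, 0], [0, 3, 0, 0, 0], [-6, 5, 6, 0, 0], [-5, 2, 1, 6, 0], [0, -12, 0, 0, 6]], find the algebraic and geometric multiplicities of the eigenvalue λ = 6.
The characteristic polynomial is (x - 6)^3(x - 3)^2, so the factor x - 6 appears with exponent 3: the algebraic multiplicity is 3.

rank(A - 6I) = 3, so the eigenspace has dimension 5 - 3 = 2: the geometric multiplicity is 2.

Since 2 < 3, A is not diagonalizable.

algebraic multiplicity 3, geometric multiplicity 2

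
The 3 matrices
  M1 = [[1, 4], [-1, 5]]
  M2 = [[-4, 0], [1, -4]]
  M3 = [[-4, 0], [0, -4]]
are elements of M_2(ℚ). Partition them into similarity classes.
Characteristic polynomials: χ_{M1} = (x - 3)^2, χ_{M2} = (x + 4)^2, χ_{M3} = (x + 4)^2.

{M1}: invariant factors (x - 3)^2.

{M2}: invariant factors (x + 4)^2.

{M3}: invariant factors x + 4, x + 4.

Matrices are similar if and only if their invariant-factor lists agree; the partition into similarity classes is {M1}, {M2}, {M3}.

3 classes: {M1}, {M2}, {M3}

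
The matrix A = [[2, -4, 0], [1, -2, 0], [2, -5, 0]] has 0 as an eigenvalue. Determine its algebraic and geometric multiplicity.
The characteristic polynomial is x^3, so the factor x appears with exponent 3: the algebraic multiplicity is 3.

rank(A) = 2, so the eigenspace has dimension 3 - 2 = 1: the geometric multiplicity is 1.

Since 1 < 3, A is not diagonalizable.

algebraic multiplicity 3, geometric multiplicity 1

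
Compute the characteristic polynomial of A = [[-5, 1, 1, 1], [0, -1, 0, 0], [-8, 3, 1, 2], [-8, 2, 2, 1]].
χ_A(x) = (x + 1)^4

xI - A = [[x + 5, -1, -1, -1], [0, x + 1, 0, 0], [8, -3, x - 1, -2], [8, -2, -2, x - 1]].

Expanding det(xI - A) along the first row:
det(xI - A) = + (x + 5)·det([[x + 1, 0, 0], [-3, x - 1, -2], [-2, -2, x - 1]]) - (-1)·det([[0, 0, 0], [8, x - 1, -2], [8, -2, x - 1]]) + (-1)·det([[0, x + 1, 0], [8, -3, -2], [8, -2, x - 1]]) - (-1)·det([[0, x + 1, 0], [8, -3, x - 1], [8, -2, -2]]).

Evaluating gives χ_A(x) = x^4 + 4x^3 + 6x^2 + 4x + 1 = (x + 1)^4.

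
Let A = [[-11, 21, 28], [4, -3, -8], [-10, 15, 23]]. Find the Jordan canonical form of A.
The characteristic polynomial is det(xI - A) = (x - 3)^3, so the eigenvalues are 3 (algebraic multiplicity 3).

For λ = 3: rank(A - 3I) = 1, rank((A - 3I)^2) = 0. The eigenspace has dimension 3 - 1 = 2, so there are 2 Jordan blocks; the rank sequence gives block sizes [2, 1].

Assembling the blocks gives the Jordan form J above.

J = [[3, 1, 0], [0, 3, 0], [0, 0, 3]]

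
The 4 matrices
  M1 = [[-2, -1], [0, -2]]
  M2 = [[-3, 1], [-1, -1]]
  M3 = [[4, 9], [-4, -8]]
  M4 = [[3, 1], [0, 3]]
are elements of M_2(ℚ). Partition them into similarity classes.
2 classes: {M1, M2, M3}, {M4}

Characteristic polynomials: χ_{M1} = (x + 2)^2, χ_{M2} = (x + 2)^2, χ_{M3} = (x + 2)^2, χ_{M4} = (x - 3)^2.

{M1, M2, M3}: invariant factors (x + 2)^2.

{M4}: invariant factors (x - 3)^2.

Matrices are similar if and only if their invariant-factor lists agree; the partition into similarity classes is {M1, M2, M3}, {M4}.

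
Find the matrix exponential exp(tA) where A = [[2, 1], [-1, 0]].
e^{tA} = [[(t + 1)*e^{t}, t*e^{t}], [-t*e^{t}, (1 - t)*e^{t}]]

A has Jordan form J = [[1, 1], [0, 1]] with A = PJP^{-1}, so e^{tA} = P e^{tJ} P^{-1}.

For a Jordan block J_k(λ), e^{tJ_k(λ)} = e^{λt} · (I + tN + t^2 N^2/2! + ... + t^{k-1} N^{k-1}/(k-1)!) where N is the nilpotent superdiagonal part.

Assembling the blocks and conjugating back gives the entries of e^{tA} as shown above.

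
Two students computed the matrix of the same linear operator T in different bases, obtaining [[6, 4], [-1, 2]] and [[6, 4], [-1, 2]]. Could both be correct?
Two matrices over a field are similar if and only if they have the same invariant factors.

Both A and B have characteristic polynomial (x - 4)^2 and minimal polynomial (x - 4)^2. Computing further, both have invariant factors (x - 4)^2. Hence A and B are similar.

Yes.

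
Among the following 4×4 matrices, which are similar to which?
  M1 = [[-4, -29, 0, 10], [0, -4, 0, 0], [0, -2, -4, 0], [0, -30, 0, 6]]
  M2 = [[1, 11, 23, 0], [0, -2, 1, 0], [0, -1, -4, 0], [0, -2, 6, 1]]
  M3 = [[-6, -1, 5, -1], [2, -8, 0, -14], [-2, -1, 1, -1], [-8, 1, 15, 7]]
Characteristic polynomials: χ_{M1} = (x - 6)(x + 4)^3, χ_{M2} = (x - 1)^2(x + 3)^2, χ_{M3} = (x - 6)(x + 4)^3.

{M1, M3}: invariant factors x + 4, (x - 6)(x + 4)^2.

{M2}: invariant factors x - 1, (x - 1)(x + 3)^2.

Matrices are similar if and only if their invariant-factor lists agree; the partition into similarity classes is {M1, M3}, {M2}.

2 classes: {M1, M3}, {M2}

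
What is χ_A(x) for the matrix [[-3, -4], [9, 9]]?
xI - A = [[x + 3, 4], [-9, x - 9]].

Expanding det(xI - A) along the first row:
det(xI - A) = + (x + 3)·det([[x - 9]]) - (4)·det([[-9]]).

Evaluating gives χ_A(x) = x^2 - 6x + 9 = (x - 3)^2.

χ_A(x) = (x - 3)^2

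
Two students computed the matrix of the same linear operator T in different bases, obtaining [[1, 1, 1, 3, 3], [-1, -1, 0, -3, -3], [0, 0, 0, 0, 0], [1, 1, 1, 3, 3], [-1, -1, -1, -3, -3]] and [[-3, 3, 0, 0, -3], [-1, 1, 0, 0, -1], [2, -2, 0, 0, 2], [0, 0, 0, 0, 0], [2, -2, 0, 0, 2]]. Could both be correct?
No.

Both have characteristic polynomial x^5, but the minimal polynomial of A is x^3 while the minimal polynomial of B is x^2. The minimal polynomial is a similarity invariant, so A and B are not similar.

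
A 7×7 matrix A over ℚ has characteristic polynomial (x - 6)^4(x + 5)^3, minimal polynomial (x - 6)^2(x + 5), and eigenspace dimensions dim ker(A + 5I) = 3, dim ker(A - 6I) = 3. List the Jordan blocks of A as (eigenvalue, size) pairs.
λ = -5: algebraic multiplicity 3 (exponent in χ_A), largest block size 1 (exponent in m_A), 3 blocks (geometric multiplicity). These force block sizes [1, 1, 1].
λ = 6: algebraic multiplicity 4 (exponent in χ_A), largest block size 2 (exponent in m_A), 3 blocks (geometric multiplicity). These force block sizes [2, 1, 1].

Jordan blocks: (-5, 1), (-5, 1), (-5, 1), (6, 2), (6, 1), (6, 1)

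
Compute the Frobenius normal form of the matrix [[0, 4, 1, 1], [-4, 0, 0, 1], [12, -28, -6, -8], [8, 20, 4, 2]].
R = [[0, 4, 0, 0], [1, -2, 0, 0], [0, 0, 0, 4], [0, 0, 1, -2]]

The invariant factors of A (the non-unit diagonal entries of the Smith normal form of xI - A over ℚ[x]) are x^2 + 2x - 4, x^2 + 2x - 4, each dividing the next. The characteristic polynomial is their product, (x^2 + 2x - 4)^2.

The rational canonical form is the block-diagonal matrix of companion matrices C(f_i):
R = [[0, 4, 0, 0], [1, -2, 0, 0], [0, 0, 0, 4], [0, 0, 1, -2]].

Note the characteristic polynomial does not split into linear factors over ℚ, so A has no Jordan form over ℚ; the rational canonical form exists over any field.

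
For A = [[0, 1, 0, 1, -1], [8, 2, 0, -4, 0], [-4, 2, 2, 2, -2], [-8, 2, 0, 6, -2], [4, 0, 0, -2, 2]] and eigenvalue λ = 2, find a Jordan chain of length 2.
We seek v_1 ∈ ker((A - 2I)^2) \ ker(A - 2I), then set v_{i+1} = (A - 2I) v_i.

One such chain is v_1 = [[0, 1, 0, 0, 0]]^T, v_2 = [[1, 0, 2, 2, 0]]^T. Check: (A - 2I) v_2 = [[0, 0, 0, 0, 0]]^T = 0.

v_1 = [[0, 1, 0, 0, 0]]^T, v_2 = [[1, 0, 2, 2, 0]]^T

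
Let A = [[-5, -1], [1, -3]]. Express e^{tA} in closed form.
e^{tA} = [[(1 - t)*e^{-4*t}, -t*e^{-4*t}], [t*e^{-4*t}, (t + 1)*e^{-4*t}]]

A has Jordan form J = [[-4, 1], [0, -4]] with A = PJP^{-1}, so e^{tA} = P e^{tJ} P^{-1}.

For a Jordan block J_k(λ), e^{tJ_k(λ)} = e^{λt} · (I + tN + t^2 N^2/2! + ... + t^{k-1} N^{k-1}/(k-1)!) where N is the nilpotent superdiagonal part.

Assembling the blocks and conjugating back gives the entries of e^{tA} as shown above.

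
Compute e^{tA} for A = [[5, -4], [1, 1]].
A has Jordan form J = [[3, 1], [0, 3]] with A = PJP^{-1}, so e^{tA} = P e^{tJ} P^{-1}.

For a Jordan block J_k(λ), e^{tJ_k(λ)} = e^{λt} · (I + tN + t^2 N^2/2! + ... + t^{k-1} N^{k-1}/(k-1)!) where N is the nilpotent superdiagonal part.

Assembling the blocks and conjugating back gives the entries of e^{tA} as shown above.

e^{tA} = [[(2*t + 1)*e^{3*t}, -4*t*e^{3*t}], [t*e^{3*t}, (1 - 2*t)*e^{3*t}]]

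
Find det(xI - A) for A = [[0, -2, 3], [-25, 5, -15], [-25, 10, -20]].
χ_A(x) = (x + 5)^3

xI - A = [[x, 2, -3], [25, x - 5, 15], [25, -10, x + 20]].

Expanding det(xI - A) along the first row:
det(xI - A) = + (x)·det([[x - 5, 15], [-10, x + 20]]) - (2)·det([[25, 15], [25, x + 20]]) + (-3)·det([[25, x - 5], [25, -10]]).

Evaluating gives χ_A(x) = x^3 + 15x^2 + 75x + 125 = (x + 5)^3.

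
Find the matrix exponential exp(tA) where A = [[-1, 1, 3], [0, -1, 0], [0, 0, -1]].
e^{tA} = [[e^{-t}, t*e^{-t}, 3*t*e^{-t}], [0, e^{-t}, 0], [0, 0, e^{-t}]]

A has Jordan form J = [[-1, 1, 0], [0, -1, 0], [0, 0, -1]] with A = PJP^{-1}, so e^{tA} = P e^{tJ} P^{-1}.

For a Jordan block J_k(λ), e^{tJ_k(λ)} = e^{λt} · (I + tN + t^2 N^2/2! + ... + t^{k-1} N^{k-1}/(k-1)!) where N is the nilpotent superdiagonal part.

Assembling the blocks and conjugating back gives the entries of e^{tA} as shown above.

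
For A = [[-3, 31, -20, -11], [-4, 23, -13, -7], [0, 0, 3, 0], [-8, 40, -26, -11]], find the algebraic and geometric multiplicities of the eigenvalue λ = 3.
algebraic multiplicity 4, geometric multiplicity 2

The characteristic polynomial is (x - 3)^4, so the factor x - 3 appears with exponent 4: the algebraic multiplicity is 4.

rank(A - 3I) = 2, so the eigenspace has dimension 4 - 2 = 2: the geometric multiplicity is 2.

Since 2 < 4, A is not diagonalizable.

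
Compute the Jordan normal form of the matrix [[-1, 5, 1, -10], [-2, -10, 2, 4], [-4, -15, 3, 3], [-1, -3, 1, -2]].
J = [[-4, 0, 0, 0], [0, -2, 1, 0], [0, 0, -2, 1], [0, 0, 0, -2]]

The characteristic polynomial is det(xI - A) = (x + 2)^3(x + 4), so the eigenvalues are -4 (algebraic multiplicity 1), -2 (algebraic multiplicity 3).

For λ = -4: algebraic multiplicity 1 gives one 1×1 block.

For λ = -2: rank(A + 2I) = 3, rank((A + 2I)^2) = 2, rank((A + 2I)^3) = 1. The eigenspace has dimension 4 - 3 = 1, so there is 1 Jordan block; the rank sequence gives block sizes [3].

Assembling the blocks gives the Jordan form J above.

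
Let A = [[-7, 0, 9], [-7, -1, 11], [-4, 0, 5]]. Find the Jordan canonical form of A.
J = [[-1, 1, 0], [0, -1, 1], [0, 0, -1]]

The characteristic polynomial is det(xI - A) = (x + 1)^3, so the eigenvalues are -1 (algebraic multiplicity 3).

For λ = -1: rank(A + I) = 2, rank((A + I)^2) = 1, rank((A + I)^3) = 0. The eigenspace has dimension 3 - 2 = 1, so there is 1 Jordan block; the rank sequence gives block sizes [3].

Assembling the blocks gives the Jordan form J above.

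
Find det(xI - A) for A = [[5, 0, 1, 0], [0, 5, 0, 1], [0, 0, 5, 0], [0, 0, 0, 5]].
xI - A = [[x - 5, 0, -1, 0], [0, x - 5, 0, -1], [0, 0, x - 5, 0], [0, 0, 0, x - 5]].

Expanding det(xI - A) along the first row:
det(xI - A) = + (x - 5)·det([[x - 5, 0, -1], [0, x - 5, 0], [0, 0, x - 5]]) - (0)·det([[0, 0, -1], [0, x - 5, 0], [0, 0, x - 5]]) + (-1)·det([[0, x - 5, -1], [0, 0, 0], [0, 0, x - 5]]) - (0)·det([[0, x - 5, 0], [0, 0, x - 5], [0, 0, 0]]).

Evaluating gives χ_A(x) = x^4 - 20x^3 + 150x^2 - 500x + 625 = (x - 5)^4.

χ_A(x) = (x - 5)^4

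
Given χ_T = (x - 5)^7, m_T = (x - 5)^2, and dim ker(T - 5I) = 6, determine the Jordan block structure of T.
λ = 5: algebraic multiplicity 7 (exponent in χ_T), largest block size 2 (exponent in m_T), 6 blocks (geometric multiplicity). These force block sizes [2, 1, 1, 1, 1, 1].

Jordan blocks: (5, 2), (5, 1), (5, 1), (5, 1), (5, 1), (5, 1)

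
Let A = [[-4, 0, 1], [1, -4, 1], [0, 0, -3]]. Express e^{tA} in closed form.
e^{tA} = [[e^{-4*t}, 0, (e^{t} - 1)*e^{-4*t}], [t*e^{-4*t}, e^{-4*t}, (-t + 2*e^{t} - 2)*e^{-4*t}], [0, 0, e^{-3*t}]]

A has Jordan form J = [[-4, 1, 0], [0, -4, 0], [0, 0, -3]] with A = PJP^{-1}, so e^{tA} = P e^{tJ} P^{-1}.

For a Jordan block J_k(λ), e^{tJ_k(λ)} = e^{λt} · (I + tN + t^2 N^2/2! + ... + t^{k-1} N^{k-1}/(k-1)!) where N is the nilpotent superdiagonal part.

Assembling the blocks and conjugating back gives the entries of e^{tA} as shown above.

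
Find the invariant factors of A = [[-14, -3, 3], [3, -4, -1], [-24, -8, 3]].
x + 5, (x + 5)^2

The Jordan structure of A has elementary divisors (x + 5)^2, (x + 5). Arranging the block sizes at each eigenvalue in decreasing order and taking row products gives the invariant factors.

Invariant factors (smallest first, each dividing the next): x + 5, (x + 5)^2.

Check: the last factor (x + 5)^2 is the minimal polynomial, and the product (x + 5)^3 is the characteristic polynomial.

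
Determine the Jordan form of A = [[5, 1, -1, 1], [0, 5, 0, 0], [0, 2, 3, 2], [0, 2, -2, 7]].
The characteristic polynomial is det(xI - A) = (x - 5)^4, so the eigenvalues are 5 (algebraic multiplicity 4).

For λ = 5: rank(A - 5I) = 1, rank((A - 5I)^2) = 0. The eigenspace has dimension 4 - 1 = 3, so there are 3 Jordan blocks; the rank sequence gives block sizes [2, 1, 1].

Assembling the blocks gives the Jordan form J above.

J = [[5, 1, 0, 0], [0, 5, 0, 0], [0, 0, 5, 0], [0, 0, 0, 5]]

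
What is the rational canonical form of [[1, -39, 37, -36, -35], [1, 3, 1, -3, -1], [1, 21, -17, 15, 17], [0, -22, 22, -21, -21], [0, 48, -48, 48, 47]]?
The invariant factors of A (the non-unit diagonal entries of the Smith normal form of xI - A over ℚ[x]) are (x - 3)(x - 2), (x - 3)^2(x - 2), each dividing the next. The characteristic polynomial is their product, (x - 3)^3(x - 2)^2.

The rational canonical form is the block-diagonal matrix of companion matrices C(f_i):
R = [[0, -6, 0, 0, 0], [1, 5, 0, 0, 0], [0, 0, 0, 0, 18], [0, 0, 1, 0, -21], [0, 0, 0, 1, 8]].

R = [[0, -6, 0, 0, 0], [1, 5, 0, 0, 0], [0, 0, 0, 0, 18], [0, 0, 1, 0, -21], [0, 0, 0, 1, 8]]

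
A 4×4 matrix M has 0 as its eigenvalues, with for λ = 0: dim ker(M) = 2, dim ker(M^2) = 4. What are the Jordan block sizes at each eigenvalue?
λ = 0: successive nullity increments [2, 2] count blocks of size ≥ k; block sizes are [2, 2].

Jordan blocks: (0, 2), (0, 2)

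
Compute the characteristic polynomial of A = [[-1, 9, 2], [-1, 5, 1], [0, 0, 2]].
χ_A(x) = (x - 2)^3

xI - A = [[x + 1, -9, -2], [1, x - 5, -1], [0, 0, x - 2]].

Expanding det(xI - A) along the first row:
det(xI - A) = + (x + 1)·det([[x - 5, -1], [0, x - 2]]) - (-9)·det([[1, -1], [0, x - 2]]) + (-2)·det([[1, x - 5], [0, 0]]).

Evaluating gives χ_A(x) = x^3 - 6x^2 + 12x - 8 = (x - 2)^3.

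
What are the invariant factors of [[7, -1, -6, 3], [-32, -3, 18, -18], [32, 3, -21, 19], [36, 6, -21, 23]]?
The Jordan structure of A has elementary divisors (x + 1), (x - 2)^2, (x - 3). Arranging the block sizes at each eigenvalue in decreasing order and taking row products gives the invariant factors.

Invariant factors (smallest first, each dividing the next): (x - 3)(x - 2)^2(x + 1).

Check: the last factor (x - 3)(x - 2)^2(x + 1) is the minimal polynomial, and the product (x - 3)(x - 2)^2(x + 1) is the characteristic polynomial.

(x - 3)(x - 2)^2(x + 1)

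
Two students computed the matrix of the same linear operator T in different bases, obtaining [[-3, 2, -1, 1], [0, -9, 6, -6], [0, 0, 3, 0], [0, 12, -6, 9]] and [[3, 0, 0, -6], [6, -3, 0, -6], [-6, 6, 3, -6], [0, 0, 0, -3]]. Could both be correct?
Both have characteristic polynomial (x - 3)^2(x + 3)^2, but the minimal polynomial of A is (x - 3)(x + 3)^2 while the minimal polynomial of B is (x - 3)(x + 3). The minimal polynomial is a similarity invariant, so A and B are not similar.

No.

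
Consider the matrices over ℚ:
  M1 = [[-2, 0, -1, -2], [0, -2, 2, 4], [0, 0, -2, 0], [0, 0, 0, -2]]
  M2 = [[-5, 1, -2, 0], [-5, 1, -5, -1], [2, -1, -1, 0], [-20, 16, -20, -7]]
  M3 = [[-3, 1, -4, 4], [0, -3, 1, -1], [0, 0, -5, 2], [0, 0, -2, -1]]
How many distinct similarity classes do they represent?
Characteristic polynomials: χ_{M1} = (x + 2)^4, χ_{M2} = (x + 3)^4, χ_{M3} = (x + 3)^4.

{M1}: invariant factors x + 2, x + 2, (x + 2)^2.

{M2, M3}: invariant factors x + 3, (x + 3)^3.

Matrices are similar if and only if their invariant-factor lists agree; the partition into similarity classes is {M1}, {M2, M3}.

2 classes: {M1}, {M2, M3}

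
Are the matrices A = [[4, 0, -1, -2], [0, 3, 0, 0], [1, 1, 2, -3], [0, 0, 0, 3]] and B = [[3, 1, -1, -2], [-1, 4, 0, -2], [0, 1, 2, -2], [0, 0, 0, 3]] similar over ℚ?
Two matrices over a field are similar if and only if they have the same invariant factors.

Both A and B have characteristic polynomial (x - 3)^4 and minimal polynomial (x - 3)^3. Computing further, both have invariant factors x - 3, (x - 3)^3. Hence A and B are similar.

Yes.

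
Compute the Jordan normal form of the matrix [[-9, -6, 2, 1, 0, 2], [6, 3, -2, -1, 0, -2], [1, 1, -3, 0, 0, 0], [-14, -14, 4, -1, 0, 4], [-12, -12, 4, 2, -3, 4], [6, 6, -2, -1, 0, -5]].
The characteristic polynomial is det(xI - A) = (x + 3)^6, so the eigenvalues are -3 (algebraic multiplicity 6).

For λ = -3: rank(A + 3I) = 2, rank((A + 3I)^2) = 0. The eigenspace has dimension 6 - 2 = 4, so there are 4 Jordan blocks; the rank sequence gives block sizes [2, 2, 1, 1].

Assembling the blocks gives the Jordan form J above.

J = [[-3, 1, 0, 0, 0, 0], [0, -3, 0, 0, 0, 0], [0, 0, -3, 1, 0, 0], [0, 0, 0, -3, 0, 0], [0, 0, 0, 0, -3, 0], [0, 0, 0, 0, 0, -3]]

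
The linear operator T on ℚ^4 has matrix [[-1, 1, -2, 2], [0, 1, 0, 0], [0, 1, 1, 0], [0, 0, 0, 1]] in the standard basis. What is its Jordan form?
J = [[-1, 0, 0, 0], [0, 1, 1, 0], [0, 0, 1, 0], [0, 0, 0, 1]]

The characteristic polynomial is det(xI - A) = (x - 1)^3(x + 1), so the eigenvalues are -1 (algebraic multiplicity 1), 1 (algebraic multiplicity 3).

For λ = -1: algebraic multiplicity 1 gives one 1×1 block.

For λ = 1: rank(A - I) = 2, rank((A - I)^2) = 1. The eigenspace has dimension 4 - 2 = 2, so there are 2 Jordan blocks; the rank sequence gives block sizes [2, 1].

Assembling the blocks gives the Jordan form J above.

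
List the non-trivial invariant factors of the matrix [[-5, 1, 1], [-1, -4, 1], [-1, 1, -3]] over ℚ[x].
(x + 4)^3

The Jordan structure of A has elementary divisors (x + 4)^3. Arranging the block sizes at each eigenvalue in decreasing order and taking row products gives the invariant factors.

Invariant factors (smallest first, each dividing the next): (x + 4)^3.

Check: the last factor (x + 4)^3 is the minimal polynomial, and the product (x + 4)^3 is the characteristic polynomial.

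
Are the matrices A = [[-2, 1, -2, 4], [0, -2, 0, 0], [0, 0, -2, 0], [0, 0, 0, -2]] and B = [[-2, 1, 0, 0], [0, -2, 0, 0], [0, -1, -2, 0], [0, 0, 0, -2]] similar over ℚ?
Yes.

Two matrices over a field are similar if and only if they have the same invariant factors.

Both A and B have characteristic polynomial (x + 2)^4 and minimal polynomial (x + 2)^2. Computing further, both have invariant factors x + 2, x + 2, (x + 2)^2. Hence A and B are similar.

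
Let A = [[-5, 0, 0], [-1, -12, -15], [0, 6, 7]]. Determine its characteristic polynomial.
χ_A(x) = (x + 2)(x + 3)(x + 5)

xI - A = [[x + 5, 0, 0], [1, x + 12, 15], [0, -6, x - 7]].

Expanding det(xI - A) along the first row:
det(xI - A) = + (x + 5)·det([[x + 12, 15], [-6, x - 7]]) - (0)·det([[1, 15], [0, x - 7]]) + (0)·det([[1, x + 12], [0, -6]]).

Evaluating gives χ_A(x) = x^3 + 10x^2 + 31x + 30 = (x + 2)(x + 3)(x + 5).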